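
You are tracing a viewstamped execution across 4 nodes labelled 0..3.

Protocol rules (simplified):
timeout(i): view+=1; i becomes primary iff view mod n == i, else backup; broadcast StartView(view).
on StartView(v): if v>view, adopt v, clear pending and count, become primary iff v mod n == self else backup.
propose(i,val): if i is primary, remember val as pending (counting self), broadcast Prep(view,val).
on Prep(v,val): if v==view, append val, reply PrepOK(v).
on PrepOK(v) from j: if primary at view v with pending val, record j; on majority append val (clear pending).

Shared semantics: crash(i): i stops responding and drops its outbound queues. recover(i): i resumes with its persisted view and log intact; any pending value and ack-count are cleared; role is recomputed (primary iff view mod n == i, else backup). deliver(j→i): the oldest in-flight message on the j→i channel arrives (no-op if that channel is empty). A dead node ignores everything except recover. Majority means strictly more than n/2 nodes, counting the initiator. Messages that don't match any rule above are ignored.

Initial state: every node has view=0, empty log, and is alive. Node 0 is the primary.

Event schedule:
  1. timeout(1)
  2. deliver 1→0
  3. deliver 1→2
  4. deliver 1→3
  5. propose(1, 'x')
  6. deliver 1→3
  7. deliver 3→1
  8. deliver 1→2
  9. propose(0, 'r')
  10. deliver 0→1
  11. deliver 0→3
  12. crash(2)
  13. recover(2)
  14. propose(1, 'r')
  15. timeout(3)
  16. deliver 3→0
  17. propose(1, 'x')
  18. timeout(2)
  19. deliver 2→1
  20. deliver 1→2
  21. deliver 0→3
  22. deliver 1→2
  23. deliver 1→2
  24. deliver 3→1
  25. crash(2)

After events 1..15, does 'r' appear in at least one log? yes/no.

after 1 — timeout(1): n1:prim/v1/[-]
after 2 — deliver 1→0: n0:back/v1/[-]
after 3 — deliver 1→2: n2:back/v1/[-]
after 4 — deliver 1→3: n3:back/v1/[-]
after 5 — propose(1,'x'): ·
after 6 — deliver 1→3: n3:back/v1/[x]
after 7 — deliver 3→1: ·
after 8 — deliver 1→2: n2:back/v1/[x]
after 9 — propose(0,'r'): ·
after 10 — deliver 0→1: ·
after 11 — deliver 0→3: ·
after 12 — crash(2): n2:✗back/v1/[x]
after 13 — recover(2): n2:back/v1/[x]
after 14 — propose(1,'r'): ·
after 15 — timeout(3): n3:back/v2/[x]

no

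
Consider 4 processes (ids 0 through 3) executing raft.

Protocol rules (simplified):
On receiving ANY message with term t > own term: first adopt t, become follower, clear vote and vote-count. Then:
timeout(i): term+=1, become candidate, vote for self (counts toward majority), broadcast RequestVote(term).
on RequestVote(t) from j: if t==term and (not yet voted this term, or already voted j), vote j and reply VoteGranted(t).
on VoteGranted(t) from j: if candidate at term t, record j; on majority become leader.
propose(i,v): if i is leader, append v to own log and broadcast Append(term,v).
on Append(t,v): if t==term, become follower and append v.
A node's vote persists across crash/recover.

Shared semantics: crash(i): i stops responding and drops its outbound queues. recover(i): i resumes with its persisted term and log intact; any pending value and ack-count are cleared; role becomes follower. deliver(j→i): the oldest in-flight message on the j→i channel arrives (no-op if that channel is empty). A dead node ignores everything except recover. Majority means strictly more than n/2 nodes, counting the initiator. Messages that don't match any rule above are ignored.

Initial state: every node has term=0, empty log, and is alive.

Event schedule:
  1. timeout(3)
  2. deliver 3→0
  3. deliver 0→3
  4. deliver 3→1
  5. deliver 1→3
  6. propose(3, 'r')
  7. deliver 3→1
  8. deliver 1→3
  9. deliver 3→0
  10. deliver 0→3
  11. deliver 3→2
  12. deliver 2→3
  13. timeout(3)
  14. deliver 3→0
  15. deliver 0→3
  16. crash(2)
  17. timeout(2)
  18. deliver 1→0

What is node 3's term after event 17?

2

e1 timeout(3): 3[cand,t=1,-]
e2 deliver 3→0: 0[foll,t=1,-]
e3 deliver 0→3: ·
e4 deliver 3→1: 1[foll,t=1,-]
e5 deliver 1→3: 3[lead,t=1,-]
e6 propose(3,'r'): 3[lead,t=1,r]
e7 deliver 3→1: 1[foll,t=1,r]
e8 deliver 1→3: ·
e9 deliver 3→0: 0[foll,t=1,r]
e10 deliver 0→3: ·
e11 deliver 3→2: 2[foll,t=1,-]
e12 deliver 2→3: ·
e13 timeout(3): 3[cand,t=2,r]
e14 deliver 3→0: 0[foll,t=2,r]
e15 deliver 0→3: ·
e16 crash(2): 2[✗foll,t=1,-]
e17 timeout(2): ·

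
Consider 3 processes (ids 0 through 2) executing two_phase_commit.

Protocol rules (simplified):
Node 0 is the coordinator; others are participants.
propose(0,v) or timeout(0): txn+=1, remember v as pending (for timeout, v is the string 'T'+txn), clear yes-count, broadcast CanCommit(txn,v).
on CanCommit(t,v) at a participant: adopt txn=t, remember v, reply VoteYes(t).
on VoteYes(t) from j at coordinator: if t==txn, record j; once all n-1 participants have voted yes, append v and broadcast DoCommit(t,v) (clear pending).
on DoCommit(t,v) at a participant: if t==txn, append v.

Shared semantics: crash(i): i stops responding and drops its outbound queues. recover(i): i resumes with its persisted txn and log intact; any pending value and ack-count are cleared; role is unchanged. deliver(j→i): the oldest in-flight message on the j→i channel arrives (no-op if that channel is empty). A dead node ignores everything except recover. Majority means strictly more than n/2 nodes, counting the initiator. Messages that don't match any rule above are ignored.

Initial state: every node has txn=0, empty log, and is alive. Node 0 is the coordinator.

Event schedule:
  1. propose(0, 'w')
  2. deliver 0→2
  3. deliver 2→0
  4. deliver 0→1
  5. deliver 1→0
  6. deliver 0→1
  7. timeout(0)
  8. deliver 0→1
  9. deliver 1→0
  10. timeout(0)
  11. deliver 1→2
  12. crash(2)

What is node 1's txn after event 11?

[1] propose(0,'w') → N0(coor t1 [-])
[2] deliver 0→2 → N2(part t1 [-])
[3] deliver 2→0 → ∅
[4] deliver 0→1 → N1(part t1 [-])
[5] deliver 1→0 → N0(coor t1 [w])
[6] deliver 0→1 → N1(part t1 [w])
[7] timeout(0) → N0(coor t2 [w])
[8] deliver 0→1 → N1(part t2 [w])
[9] deliver 1→0 → ∅
[10] timeout(0) → N0(coor t3 [w])
[11] deliver 1→2 → ∅

2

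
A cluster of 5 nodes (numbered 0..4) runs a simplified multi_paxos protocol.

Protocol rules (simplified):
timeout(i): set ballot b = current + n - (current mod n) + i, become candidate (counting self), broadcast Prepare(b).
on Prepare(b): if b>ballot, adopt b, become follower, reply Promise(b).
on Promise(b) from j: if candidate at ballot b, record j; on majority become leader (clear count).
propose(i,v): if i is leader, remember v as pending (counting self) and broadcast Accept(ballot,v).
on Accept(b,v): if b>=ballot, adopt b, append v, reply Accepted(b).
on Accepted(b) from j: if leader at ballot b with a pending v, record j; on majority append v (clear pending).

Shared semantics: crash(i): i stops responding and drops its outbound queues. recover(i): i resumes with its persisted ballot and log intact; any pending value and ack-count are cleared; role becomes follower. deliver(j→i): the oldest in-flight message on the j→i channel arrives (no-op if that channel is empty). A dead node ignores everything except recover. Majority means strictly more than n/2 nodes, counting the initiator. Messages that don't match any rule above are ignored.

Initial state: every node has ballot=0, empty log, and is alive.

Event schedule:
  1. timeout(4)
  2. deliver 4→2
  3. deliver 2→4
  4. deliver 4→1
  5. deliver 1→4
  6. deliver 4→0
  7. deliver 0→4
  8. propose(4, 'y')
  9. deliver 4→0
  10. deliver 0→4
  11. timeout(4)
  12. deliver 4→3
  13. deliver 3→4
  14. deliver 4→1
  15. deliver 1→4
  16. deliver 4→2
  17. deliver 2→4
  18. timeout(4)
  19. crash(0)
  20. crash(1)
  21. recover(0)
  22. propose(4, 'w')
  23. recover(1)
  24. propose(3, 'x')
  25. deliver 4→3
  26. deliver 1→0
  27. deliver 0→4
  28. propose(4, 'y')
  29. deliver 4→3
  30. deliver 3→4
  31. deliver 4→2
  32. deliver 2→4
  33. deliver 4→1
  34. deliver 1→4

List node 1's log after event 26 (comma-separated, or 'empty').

1. timeout(4):  <4:cand b9 ->
2. deliver 4→2:  <2:foll b9 ->
3. deliver 2→4:  nop
4. deliver 4→1:  <1:foll b9 ->
5. deliver 1→4:  <4:lead b9 ->
6. deliver 4→0:  <0:foll b9 ->
7. deliver 0→4:  nop
8. propose(4,'y'):  nop
9. deliver 4→0:  <0:foll b9 y>
10. deliver 0→4:  nop
11. timeout(4):  <4:cand b14 ->
12. deliver 4→3:  <3:foll b9 ->
13. deliver 3→4:  nop
14. deliver 4→1:  <1:foll b9 y>
15. deliver 1→4:  nop
16. deliver 4→2:  <2:foll b9 y>
17. deliver 2→4:  nop
18. timeout(4):  <4:cand b19 ->
19. crash(0):  <0:✗foll b9 y>
20. crash(1):  <1:✗foll b9 y>
21. recover(0):  <0:foll b9 y>
22. propose(4,'w'):  nop
23. recover(1):  <1:foll b9 y>
24. propose(3,'x'):  nop
25. deliver 4→3:  <3:foll b9 y>
26. deliver 1→0:  nop

y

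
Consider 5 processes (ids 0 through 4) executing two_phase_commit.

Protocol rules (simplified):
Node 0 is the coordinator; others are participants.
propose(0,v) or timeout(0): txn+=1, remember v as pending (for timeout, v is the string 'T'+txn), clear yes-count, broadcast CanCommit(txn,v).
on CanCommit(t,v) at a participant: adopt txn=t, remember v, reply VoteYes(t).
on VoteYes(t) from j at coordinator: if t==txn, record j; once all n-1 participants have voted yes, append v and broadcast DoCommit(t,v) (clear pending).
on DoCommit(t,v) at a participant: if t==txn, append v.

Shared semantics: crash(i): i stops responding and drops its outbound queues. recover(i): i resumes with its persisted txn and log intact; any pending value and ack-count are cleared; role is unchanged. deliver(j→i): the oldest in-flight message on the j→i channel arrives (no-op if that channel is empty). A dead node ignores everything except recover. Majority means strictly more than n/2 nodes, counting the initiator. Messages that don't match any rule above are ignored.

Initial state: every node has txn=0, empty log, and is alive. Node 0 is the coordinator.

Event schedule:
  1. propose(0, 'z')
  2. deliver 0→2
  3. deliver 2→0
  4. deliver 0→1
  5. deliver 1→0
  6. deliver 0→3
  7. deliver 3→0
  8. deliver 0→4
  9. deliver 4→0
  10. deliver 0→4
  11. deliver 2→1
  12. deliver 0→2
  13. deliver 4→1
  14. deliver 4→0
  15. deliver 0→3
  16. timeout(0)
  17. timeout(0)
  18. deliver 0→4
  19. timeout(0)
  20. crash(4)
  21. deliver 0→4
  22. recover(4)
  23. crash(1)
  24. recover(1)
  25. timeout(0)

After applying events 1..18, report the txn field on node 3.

1

[1] propose(0,'z') → N0(coor t1 [-])
[2] deliver 0→2 → N2(part t1 [-])
[3] deliver 2→0 → ∅
[4] deliver 0→1 → N1(part t1 [-])
[5] deliver 1→0 → ∅
[6] deliver 0→3 → N3(part t1 [-])
[7] deliver 3→0 → ∅
[8] deliver 0→4 → N4(part t1 [-])
[9] deliver 4→0 → N0(coor t1 [z])
[10] deliver 0→4 → N4(part t1 [z])
[11] deliver 2→1 → ∅
[12] deliver 0→2 → N2(part t1 [z])
[13] deliver 4→1 → ∅
[14] deliver 4→0 → ∅
[15] deliver 0→3 → N3(part t1 [z])
[16] timeout(0) → N0(coor t2 [z])
[17] timeout(0) → N0(coor t3 [z])
[18] deliver 0→4 → N4(part t2 [z])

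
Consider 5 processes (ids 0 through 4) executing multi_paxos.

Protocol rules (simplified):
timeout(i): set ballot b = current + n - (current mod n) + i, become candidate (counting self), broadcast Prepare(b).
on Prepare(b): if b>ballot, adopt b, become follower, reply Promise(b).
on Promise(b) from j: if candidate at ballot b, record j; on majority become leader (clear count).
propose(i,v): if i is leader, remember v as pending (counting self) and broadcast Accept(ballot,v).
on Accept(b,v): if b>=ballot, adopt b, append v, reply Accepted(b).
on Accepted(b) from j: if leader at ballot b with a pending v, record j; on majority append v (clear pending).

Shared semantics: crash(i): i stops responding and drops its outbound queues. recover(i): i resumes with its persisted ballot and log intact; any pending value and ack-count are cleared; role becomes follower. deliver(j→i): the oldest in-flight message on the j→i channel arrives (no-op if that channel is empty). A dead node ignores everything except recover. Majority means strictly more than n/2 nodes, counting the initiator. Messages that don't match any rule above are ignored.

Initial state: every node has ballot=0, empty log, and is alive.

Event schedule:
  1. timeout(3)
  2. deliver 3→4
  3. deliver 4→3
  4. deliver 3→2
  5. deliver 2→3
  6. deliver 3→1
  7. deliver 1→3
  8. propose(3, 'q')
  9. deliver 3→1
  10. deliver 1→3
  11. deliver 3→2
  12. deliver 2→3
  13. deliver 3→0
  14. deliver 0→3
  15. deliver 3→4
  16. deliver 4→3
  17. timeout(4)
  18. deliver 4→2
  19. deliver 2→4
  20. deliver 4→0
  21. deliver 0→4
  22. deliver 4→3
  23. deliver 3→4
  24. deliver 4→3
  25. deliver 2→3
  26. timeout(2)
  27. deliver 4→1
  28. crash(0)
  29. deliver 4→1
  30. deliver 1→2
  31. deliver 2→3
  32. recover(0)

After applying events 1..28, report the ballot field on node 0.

after 1 — timeout(3): n3:cand/b8/[-]
after 2 — deliver 3→4: n4:foll/b8/[-]
after 3 — deliver 4→3: ·
after 4 — deliver 3→2: n2:foll/b8/[-]
after 5 — deliver 2→3: n3:lead/b8/[-]
after 6 — deliver 3→1: n1:foll/b8/[-]
after 7 — deliver 1→3: ·
after 8 — propose(3,'q'): ·
after 9 — deliver 3→1: n1:foll/b8/[q]
after 10 — deliver 1→3: ·
after 11 — deliver 3→2: n2:foll/b8/[q]
after 12 — deliver 2→3: n3:lead/b8/[q]
after 13 — deliver 3→0: n0:foll/b8/[-]
after 14 — deliver 0→3: ·
after 15 — deliver 3→4: n4:foll/b8/[q]
after 16 — deliver 4→3: ·
after 17 — timeout(4): n4:cand/b14/[q]
after 18 — deliver 4→2: n2:foll/b14/[q]
after 19 — deliver 2→4: ·
after 20 — deliver 4→0: n0:foll/b14/[-]
after 21 — deliver 0→4: n4:lead/b14/[q]
after 22 — deliver 4→3: n3:foll/b14/[q]
after 23 — deliver 3→4: ·
after 24 — deliver 4→3: ·
after 25 — deliver 2→3: ·
after 26 — timeout(2): n2:cand/b17/[q]
after 27 — deliver 4→1: n1:foll/b14/[q]
after 28 — crash(0): n0:✗foll/b14/[-]

14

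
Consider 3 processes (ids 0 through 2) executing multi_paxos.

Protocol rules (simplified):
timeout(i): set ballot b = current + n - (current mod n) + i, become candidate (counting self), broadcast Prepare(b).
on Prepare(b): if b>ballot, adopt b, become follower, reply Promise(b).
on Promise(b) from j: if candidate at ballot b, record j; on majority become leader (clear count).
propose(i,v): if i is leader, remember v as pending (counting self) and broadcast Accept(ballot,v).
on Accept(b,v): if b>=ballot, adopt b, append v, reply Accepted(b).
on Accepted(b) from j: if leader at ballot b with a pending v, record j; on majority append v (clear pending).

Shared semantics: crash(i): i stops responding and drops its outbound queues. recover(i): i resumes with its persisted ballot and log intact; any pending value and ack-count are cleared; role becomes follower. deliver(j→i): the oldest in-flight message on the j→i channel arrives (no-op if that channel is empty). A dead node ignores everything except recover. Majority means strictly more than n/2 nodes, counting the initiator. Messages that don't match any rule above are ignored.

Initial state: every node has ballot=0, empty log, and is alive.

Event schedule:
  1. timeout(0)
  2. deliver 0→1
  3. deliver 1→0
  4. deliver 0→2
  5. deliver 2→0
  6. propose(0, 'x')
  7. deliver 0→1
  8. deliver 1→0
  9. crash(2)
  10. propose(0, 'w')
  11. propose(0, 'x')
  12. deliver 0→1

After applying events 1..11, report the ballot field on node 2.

step 1 timeout(0): 0={cand,b=3,log=-}
step 2 deliver 0→1: 1={foll,b=3,log=-}
step 3 deliver 1→0: 0={lead,b=3,log=-}
step 4 deliver 0→2: 2={foll,b=3,log=-}
step 5 deliver 2→0: —
step 6 propose(0,'x'): —
step 7 deliver 0→1: 1={foll,b=3,log=x}
step 8 deliver 1→0: 0={lead,b=3,log=x}
step 9 crash(2): 2={✗foll,b=3,log=-}
step 10 propose(0,'w'): —
step 11 propose(0,'x'): —

3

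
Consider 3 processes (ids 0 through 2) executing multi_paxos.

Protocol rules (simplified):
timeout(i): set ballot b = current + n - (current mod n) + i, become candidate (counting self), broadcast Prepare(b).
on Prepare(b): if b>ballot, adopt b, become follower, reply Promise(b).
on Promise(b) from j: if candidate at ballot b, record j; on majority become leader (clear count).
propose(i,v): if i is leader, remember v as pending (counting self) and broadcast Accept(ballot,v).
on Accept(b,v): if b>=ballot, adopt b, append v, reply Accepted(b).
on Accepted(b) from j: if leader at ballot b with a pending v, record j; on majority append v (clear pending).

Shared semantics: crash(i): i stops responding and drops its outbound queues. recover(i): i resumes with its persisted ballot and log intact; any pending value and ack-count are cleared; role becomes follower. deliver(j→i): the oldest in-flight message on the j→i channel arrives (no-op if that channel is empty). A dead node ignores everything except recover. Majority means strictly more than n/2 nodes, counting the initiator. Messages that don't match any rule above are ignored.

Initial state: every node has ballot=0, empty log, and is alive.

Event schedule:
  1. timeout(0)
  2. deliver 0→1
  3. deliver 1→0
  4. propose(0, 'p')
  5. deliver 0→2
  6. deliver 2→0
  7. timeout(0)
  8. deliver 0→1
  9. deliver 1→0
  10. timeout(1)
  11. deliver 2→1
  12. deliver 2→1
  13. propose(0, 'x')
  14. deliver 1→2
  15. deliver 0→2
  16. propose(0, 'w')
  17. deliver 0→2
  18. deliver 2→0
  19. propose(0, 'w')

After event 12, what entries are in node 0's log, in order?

empty

1. timeout(0):  <0:cand b3 ->
2. deliver 0→1:  <1:foll b3 ->
3. deliver 1→0:  <0:lead b3 ->
4. propose(0,'p'):  nop
5. deliver 0→2:  <2:foll b3 ->
6. deliver 2→0:  nop
7. timeout(0):  <0:cand b6 ->
8. deliver 0→1:  <1:foll b3 p>
9. deliver 1→0:  nop
10. timeout(1):  <1:cand b7 p>
11. deliver 2→1:  nop
12. deliver 2→1:  nop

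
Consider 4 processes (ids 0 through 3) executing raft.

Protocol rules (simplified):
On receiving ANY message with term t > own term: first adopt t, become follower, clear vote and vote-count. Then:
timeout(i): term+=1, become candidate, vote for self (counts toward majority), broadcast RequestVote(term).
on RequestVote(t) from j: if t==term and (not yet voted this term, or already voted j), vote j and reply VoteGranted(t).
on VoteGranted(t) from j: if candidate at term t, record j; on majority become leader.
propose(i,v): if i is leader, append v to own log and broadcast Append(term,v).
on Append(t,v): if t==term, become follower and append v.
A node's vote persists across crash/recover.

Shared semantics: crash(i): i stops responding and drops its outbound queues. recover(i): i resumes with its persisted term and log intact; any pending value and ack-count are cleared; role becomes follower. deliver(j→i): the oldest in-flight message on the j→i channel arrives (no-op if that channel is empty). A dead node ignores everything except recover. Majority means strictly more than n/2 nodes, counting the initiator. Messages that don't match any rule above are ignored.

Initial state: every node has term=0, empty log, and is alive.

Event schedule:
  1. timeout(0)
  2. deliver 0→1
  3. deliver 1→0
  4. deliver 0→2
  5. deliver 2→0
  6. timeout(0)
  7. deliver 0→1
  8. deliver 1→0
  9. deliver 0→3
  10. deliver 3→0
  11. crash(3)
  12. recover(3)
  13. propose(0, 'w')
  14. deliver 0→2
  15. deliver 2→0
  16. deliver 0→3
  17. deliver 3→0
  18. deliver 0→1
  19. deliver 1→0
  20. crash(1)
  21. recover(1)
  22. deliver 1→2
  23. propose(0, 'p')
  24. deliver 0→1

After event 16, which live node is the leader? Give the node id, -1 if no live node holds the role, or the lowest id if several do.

0

[1] timeout(0) → N0(cand t1 [-])
[2] deliver 0→1 → N1(foll t1 [-])
[3] deliver 1→0 → ∅
[4] deliver 0→2 → N2(foll t1 [-])
[5] deliver 2→0 → N0(lead t1 [-])
[6] timeout(0) → N0(cand t2 [-])
[7] deliver 0→1 → N1(foll t2 [-])
[8] deliver 1→0 → ∅
[9] deliver 0→3 → N3(foll t1 [-])
[10] deliver 3→0 → ∅
[11] crash(3) → N3(✗foll t1 [-])
[12] recover(3) → N3(foll t1 [-])
[13] propose(0,'w') → ∅
[14] deliver 0→2 → N2(foll t2 [-])
[15] deliver 2→0 → N0(lead t2 [-])
[16] deliver 0→3 → N3(foll t2 [-])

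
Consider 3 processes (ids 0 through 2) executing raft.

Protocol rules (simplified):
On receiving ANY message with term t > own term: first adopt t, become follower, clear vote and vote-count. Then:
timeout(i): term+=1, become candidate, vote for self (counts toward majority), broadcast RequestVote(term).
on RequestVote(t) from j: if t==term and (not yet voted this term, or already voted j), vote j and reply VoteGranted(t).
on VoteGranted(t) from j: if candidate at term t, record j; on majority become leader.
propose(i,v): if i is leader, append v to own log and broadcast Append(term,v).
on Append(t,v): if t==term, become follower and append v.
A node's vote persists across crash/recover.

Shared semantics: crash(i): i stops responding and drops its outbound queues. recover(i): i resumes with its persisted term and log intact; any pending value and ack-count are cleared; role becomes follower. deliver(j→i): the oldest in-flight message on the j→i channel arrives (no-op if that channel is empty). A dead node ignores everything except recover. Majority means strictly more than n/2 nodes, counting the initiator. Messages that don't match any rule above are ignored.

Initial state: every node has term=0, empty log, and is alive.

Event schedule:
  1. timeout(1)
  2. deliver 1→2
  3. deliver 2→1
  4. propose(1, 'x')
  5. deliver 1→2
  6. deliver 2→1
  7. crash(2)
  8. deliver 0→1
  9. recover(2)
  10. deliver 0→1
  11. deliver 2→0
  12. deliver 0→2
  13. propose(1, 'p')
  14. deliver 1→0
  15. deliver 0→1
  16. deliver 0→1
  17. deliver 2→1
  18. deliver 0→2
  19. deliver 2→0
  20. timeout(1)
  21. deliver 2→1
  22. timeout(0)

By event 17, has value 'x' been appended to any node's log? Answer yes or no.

yes

[1] timeout(1) → N1(cand t1 [-])
[2] deliver 1→2 → N2(foll t1 [-])
[3] deliver 2→1 → N1(lead t1 [-])
[4] propose(1,'x') → N1(lead t1 [x])
[5] deliver 1→2 → N2(foll t1 [x])
[6] deliver 2→1 → ∅
[7] crash(2) → N2(✗foll t1 [x])
[8] deliver 0→1 → ∅
[9] recover(2) → N2(foll t1 [x])
[10] deliver 0→1 → ∅
[11] deliver 2→0 → ∅
[12] deliver 0→2 → ∅
[13] propose(1,'p') → N1(lead t1 [x,p])
[14] deliver 1→0 → N0(foll t1 [-])
[15] deliver 0→1 → ∅
[16] deliver 0→1 → ∅
[17] deliver 2→1 → ∅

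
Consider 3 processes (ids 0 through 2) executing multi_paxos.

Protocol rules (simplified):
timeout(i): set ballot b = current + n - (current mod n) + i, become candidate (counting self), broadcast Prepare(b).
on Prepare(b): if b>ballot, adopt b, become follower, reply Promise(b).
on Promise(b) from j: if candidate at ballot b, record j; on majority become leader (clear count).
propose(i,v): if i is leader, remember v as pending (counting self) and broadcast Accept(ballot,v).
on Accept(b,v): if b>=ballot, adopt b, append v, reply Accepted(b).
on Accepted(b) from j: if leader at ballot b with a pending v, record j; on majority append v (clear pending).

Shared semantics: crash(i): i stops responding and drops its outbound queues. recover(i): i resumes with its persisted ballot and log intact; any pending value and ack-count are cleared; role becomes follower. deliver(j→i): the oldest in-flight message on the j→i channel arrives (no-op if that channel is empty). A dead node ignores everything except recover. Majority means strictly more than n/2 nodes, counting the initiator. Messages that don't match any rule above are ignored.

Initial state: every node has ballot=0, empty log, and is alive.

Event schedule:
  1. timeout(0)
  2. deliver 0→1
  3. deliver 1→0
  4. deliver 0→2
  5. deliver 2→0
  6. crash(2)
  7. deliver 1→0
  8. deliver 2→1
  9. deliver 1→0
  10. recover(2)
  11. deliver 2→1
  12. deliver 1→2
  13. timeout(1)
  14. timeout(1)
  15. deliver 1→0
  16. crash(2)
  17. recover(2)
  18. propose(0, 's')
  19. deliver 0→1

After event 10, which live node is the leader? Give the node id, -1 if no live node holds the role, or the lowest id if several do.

0

after 1 — timeout(0): n0:cand/b3/[-]
after 2 — deliver 0→1: n1:foll/b3/[-]
after 3 — deliver 1→0: n0:lead/b3/[-]
after 4 — deliver 0→2: n2:foll/b3/[-]
after 5 — deliver 2→0: ·
after 6 — crash(2): n2:✗foll/b3/[-]
after 7 — deliver 1→0: ·
after 8 — deliver 2→1: ·
after 9 — deliver 1→0: ·
after 10 — recover(2): n2:foll/b3/[-]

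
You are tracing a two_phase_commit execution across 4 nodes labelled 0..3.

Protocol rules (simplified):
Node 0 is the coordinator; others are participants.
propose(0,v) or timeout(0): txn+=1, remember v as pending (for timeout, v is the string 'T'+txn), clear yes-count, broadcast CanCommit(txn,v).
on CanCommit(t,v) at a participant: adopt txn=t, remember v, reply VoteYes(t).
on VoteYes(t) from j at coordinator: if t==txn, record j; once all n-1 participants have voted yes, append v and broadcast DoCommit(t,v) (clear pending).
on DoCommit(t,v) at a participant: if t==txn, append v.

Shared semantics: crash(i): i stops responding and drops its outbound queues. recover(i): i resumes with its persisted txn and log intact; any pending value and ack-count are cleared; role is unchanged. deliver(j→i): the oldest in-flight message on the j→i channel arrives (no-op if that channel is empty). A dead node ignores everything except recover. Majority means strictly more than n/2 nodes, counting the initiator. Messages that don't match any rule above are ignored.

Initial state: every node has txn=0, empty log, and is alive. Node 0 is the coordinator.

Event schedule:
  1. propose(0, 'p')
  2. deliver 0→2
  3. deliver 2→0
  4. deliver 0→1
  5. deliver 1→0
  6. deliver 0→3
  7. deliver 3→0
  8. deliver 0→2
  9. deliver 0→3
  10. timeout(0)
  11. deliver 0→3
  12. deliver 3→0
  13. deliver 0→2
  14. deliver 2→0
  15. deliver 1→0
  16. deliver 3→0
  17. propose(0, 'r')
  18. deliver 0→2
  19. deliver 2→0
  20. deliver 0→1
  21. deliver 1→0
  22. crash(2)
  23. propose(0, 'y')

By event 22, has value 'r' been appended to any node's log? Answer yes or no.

[1] propose(0,'p') → N0(coor t1 [-])
[2] deliver 0→2 → N2(part t1 [-])
[3] deliver 2→0 → ∅
[4] deliver 0→1 → N1(part t1 [-])
[5] deliver 1→0 → ∅
[6] deliver 0→3 → N3(part t1 [-])
[7] deliver 3→0 → N0(coor t1 [p])
[8] deliver 0→2 → N2(part t1 [p])
[9] deliver 0→3 → N3(part t1 [p])
[10] timeout(0) → N0(coor t2 [p])
[11] deliver 0→3 → N3(part t2 [p])
[12] deliver 3→0 → ∅
[13] deliver 0→2 → N2(part t2 [p])
[14] deliver 2→0 → ∅
[15] deliver 1→0 → ∅
[16] deliver 3→0 → ∅
[17] propose(0,'r') → N0(coor t3 [p])
[18] deliver 0→2 → N2(part t3 [p])
[19] deliver 2→0 → ∅
[20] deliver 0→1 → N1(part t1 [p])
[21] deliver 1→0 → ∅
[22] crash(2) → N2(✗part t3 [p])

no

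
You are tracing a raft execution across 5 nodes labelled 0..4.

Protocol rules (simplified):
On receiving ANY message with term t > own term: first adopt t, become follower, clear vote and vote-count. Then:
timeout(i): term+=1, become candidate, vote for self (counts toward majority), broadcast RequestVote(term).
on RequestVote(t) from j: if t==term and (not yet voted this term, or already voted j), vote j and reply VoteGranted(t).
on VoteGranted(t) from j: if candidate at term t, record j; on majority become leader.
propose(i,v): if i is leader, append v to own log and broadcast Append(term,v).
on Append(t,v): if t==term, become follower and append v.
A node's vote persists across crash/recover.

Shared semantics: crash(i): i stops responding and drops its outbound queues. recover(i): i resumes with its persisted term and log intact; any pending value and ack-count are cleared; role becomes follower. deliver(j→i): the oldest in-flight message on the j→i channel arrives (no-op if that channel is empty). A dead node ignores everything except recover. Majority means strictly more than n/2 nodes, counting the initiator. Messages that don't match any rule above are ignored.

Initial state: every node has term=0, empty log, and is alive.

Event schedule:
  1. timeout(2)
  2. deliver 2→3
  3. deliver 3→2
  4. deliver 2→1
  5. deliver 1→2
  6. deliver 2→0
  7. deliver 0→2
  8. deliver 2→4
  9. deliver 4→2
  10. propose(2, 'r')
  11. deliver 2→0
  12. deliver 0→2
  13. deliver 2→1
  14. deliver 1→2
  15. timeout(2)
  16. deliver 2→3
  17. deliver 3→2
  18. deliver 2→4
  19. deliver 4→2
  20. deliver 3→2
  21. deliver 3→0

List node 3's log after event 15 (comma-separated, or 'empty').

empty

1. timeout(2):  <2:cand t1 ->
2. deliver 2→3:  <3:foll t1 ->
3. deliver 3→2:  nop
4. deliver 2→1:  <1:foll t1 ->
5. deliver 1→2:  <2:lead t1 ->
6. deliver 2→0:  <0:foll t1 ->
7. deliver 0→2:  nop
8. deliver 2→4:  <4:foll t1 ->
9. deliver 4→2:  nop
10. propose(2,'r'):  <2:lead t1 r>
11. deliver 2→0:  <0:foll t1 r>
12. deliver 0→2:  nop
13. deliver 2→1:  <1:foll t1 r>
14. deliver 1→2:  nop
15. timeout(2):  <2:cand t2 r>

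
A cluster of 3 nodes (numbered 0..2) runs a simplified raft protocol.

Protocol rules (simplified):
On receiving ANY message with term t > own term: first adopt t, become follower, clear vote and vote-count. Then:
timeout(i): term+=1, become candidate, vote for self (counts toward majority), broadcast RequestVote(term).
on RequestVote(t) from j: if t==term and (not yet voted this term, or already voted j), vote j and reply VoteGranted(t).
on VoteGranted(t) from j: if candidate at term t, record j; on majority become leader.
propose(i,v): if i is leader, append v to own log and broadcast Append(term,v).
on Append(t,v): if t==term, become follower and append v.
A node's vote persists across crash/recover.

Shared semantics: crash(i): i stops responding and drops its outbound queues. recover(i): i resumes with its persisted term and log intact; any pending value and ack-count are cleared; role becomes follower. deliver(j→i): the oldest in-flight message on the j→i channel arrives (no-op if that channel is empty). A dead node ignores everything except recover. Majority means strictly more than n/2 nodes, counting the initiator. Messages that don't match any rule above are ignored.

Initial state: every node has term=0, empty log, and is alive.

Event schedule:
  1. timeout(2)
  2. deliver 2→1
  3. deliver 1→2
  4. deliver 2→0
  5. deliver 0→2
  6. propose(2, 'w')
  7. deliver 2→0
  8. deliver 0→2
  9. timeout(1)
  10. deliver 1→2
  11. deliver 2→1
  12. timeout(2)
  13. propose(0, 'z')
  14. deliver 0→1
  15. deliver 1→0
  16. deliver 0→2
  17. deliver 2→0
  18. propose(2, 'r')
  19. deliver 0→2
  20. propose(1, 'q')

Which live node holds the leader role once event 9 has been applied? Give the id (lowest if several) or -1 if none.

e1 timeout(2): 2[cand,t=1,-]
e2 deliver 2→1: 1[foll,t=1,-]
e3 deliver 1→2: 2[lead,t=1,-]
e4 deliver 2→0: 0[foll,t=1,-]
e5 deliver 0→2: ·
e6 propose(2,'w'): 2[lead,t=1,w]
e7 deliver 2→0: 0[foll,t=1,w]
e8 deliver 0→2: ·
e9 timeout(1): 1[cand,t=2,-]

2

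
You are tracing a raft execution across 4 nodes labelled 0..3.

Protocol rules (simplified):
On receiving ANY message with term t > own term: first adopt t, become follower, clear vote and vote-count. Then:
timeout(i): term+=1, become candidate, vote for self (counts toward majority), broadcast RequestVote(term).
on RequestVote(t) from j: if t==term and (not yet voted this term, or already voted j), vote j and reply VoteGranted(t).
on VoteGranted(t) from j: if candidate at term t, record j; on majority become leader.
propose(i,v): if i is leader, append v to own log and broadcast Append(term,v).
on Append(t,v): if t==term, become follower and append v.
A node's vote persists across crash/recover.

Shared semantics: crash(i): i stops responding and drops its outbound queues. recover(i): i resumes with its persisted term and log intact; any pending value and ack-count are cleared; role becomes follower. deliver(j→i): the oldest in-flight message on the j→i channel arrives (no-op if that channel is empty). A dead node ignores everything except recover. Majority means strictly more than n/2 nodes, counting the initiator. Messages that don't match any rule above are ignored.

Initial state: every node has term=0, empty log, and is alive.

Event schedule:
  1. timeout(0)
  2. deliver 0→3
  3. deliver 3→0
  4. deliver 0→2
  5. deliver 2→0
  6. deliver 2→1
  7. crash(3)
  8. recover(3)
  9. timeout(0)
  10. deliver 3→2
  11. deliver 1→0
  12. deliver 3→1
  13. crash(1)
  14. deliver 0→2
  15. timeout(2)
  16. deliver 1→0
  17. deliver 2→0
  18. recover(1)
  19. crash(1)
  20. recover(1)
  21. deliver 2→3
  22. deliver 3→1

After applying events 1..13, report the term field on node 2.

1

[1] timeout(0) → N0(cand t1 [-])
[2] deliver 0→3 → N3(foll t1 [-])
[3] deliver 3→0 → ∅
[4] deliver 0→2 → N2(foll t1 [-])
[5] deliver 2→0 → N0(lead t1 [-])
[6] deliver 2→1 → ∅
[7] crash(3) → N3(✗foll t1 [-])
[8] recover(3) → N3(foll t1 [-])
[9] timeout(0) → N0(cand t2 [-])
[10] deliver 3→2 → ∅
[11] deliver 1→0 → ∅
[12] deliver 3→1 → ∅
[13] crash(1) → N1(✗foll t0 [-])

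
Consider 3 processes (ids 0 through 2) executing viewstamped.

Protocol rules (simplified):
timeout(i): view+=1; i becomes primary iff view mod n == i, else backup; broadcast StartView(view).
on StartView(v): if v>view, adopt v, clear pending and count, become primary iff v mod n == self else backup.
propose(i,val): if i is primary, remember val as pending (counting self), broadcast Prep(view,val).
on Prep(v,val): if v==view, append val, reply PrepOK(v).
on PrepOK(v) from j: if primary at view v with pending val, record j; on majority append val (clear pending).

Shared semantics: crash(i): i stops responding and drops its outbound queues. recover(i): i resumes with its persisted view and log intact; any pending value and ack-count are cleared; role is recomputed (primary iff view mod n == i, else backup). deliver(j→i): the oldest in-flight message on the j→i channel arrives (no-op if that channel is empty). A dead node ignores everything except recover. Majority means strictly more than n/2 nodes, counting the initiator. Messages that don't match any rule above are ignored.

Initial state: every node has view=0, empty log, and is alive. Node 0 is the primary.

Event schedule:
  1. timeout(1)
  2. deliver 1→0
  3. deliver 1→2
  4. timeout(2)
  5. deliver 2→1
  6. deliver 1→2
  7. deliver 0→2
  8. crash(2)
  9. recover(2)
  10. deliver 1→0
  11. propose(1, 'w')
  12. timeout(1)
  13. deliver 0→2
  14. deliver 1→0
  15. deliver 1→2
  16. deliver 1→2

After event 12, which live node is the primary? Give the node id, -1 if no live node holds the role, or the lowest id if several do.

2

e1 timeout(1): 1[prim,v=1,-]
e2 deliver 1→0: 0[back,v=1,-]
e3 deliver 1→2: 2[back,v=1,-]
e4 timeout(2): 2[prim,v=2,-]
e5 deliver 2→1: 1[back,v=2,-]
e6 deliver 1→2: ·
e7 deliver 0→2: ·
e8 crash(2): 2[✗prim,v=2,-]
e9 recover(2): 2[prim,v=2,-]
e10 deliver 1→0: ·
e11 propose(1,'w'): ·
e12 timeout(1): 1[back,v=3,-]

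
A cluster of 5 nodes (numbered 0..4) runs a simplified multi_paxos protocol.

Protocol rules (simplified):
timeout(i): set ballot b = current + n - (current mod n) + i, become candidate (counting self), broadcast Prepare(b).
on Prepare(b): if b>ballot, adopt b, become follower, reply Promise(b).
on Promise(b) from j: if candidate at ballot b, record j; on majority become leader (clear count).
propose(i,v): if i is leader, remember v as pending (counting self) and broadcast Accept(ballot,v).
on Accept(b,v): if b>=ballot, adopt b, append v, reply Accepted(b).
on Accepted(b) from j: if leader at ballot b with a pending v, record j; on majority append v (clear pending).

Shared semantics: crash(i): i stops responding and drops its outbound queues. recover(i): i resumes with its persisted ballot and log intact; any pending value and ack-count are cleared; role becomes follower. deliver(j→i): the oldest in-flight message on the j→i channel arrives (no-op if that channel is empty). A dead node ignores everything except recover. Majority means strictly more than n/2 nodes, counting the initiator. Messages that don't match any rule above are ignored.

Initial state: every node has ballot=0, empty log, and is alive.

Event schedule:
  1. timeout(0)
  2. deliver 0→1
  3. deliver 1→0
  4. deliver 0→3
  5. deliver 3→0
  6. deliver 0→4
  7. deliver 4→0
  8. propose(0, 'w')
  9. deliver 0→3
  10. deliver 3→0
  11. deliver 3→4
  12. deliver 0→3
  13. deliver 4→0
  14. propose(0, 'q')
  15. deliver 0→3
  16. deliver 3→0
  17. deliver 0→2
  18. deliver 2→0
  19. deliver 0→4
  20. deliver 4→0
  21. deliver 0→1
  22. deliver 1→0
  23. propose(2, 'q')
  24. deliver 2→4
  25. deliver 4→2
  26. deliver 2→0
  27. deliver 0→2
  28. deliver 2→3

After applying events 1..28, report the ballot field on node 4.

5

[1] timeout(0) → N0(cand b5 [-])
[2] deliver 0→1 → N1(foll b5 [-])
[3] deliver 1→0 → ∅
[4] deliver 0→3 → N3(foll b5 [-])
[5] deliver 3→0 → N0(lead b5 [-])
[6] deliver 0→4 → N4(foll b5 [-])
[7] deliver 4→0 → ∅
[8] propose(0,'w') → ∅
[9] deliver 0→3 → N3(foll b5 [w])
[10] deliver 3→0 → ∅
[11] deliver 3→4 → ∅
[12] deliver 0→3 → ∅
[13] deliver 4→0 → ∅
[14] propose(0,'q') → ∅
[15] deliver 0→3 → N3(foll b5 [w,q])
[16] deliver 3→0 → ∅
[17] deliver 0→2 → N2(foll b5 [-])
[18] deliver 2→0 → ∅
[19] deliver 0→4 → N4(foll b5 [w])
[20] deliver 4→0 → N0(lead b5 [q])
[21] deliver 0→1 → N1(foll b5 [w])
[22] deliver 1→0 → ∅
[23] propose(2,'q') → ∅
[24] deliver 2→4 → ∅
[25] deliver 4→2 → ∅
[26] deliver 2→0 → ∅
[27] deliver 0→2 → N2(foll b5 [w])
[28] deliver 2→3 → ∅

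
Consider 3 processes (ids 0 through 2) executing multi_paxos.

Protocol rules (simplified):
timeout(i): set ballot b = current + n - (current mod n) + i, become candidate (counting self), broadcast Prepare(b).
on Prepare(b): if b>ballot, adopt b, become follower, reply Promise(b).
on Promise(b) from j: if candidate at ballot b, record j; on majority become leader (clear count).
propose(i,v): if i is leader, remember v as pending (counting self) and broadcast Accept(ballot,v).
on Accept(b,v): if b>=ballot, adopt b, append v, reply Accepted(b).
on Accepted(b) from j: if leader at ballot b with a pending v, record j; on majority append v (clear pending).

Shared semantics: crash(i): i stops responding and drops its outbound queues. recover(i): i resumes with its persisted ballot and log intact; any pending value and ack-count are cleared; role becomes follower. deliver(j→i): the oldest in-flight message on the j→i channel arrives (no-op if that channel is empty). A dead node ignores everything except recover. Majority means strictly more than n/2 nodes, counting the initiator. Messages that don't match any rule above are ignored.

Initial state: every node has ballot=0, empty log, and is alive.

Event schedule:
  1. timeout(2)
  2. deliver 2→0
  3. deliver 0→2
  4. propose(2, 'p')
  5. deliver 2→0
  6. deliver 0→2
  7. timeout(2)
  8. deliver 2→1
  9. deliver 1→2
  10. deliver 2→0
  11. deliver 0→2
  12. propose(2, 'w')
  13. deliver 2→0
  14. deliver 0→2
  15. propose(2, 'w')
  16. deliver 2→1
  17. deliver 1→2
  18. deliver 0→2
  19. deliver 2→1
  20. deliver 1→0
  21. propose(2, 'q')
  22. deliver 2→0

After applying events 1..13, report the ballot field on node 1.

5

after 1 — timeout(2): n2:cand/b5/[-]
after 2 — deliver 2→0: n0:foll/b5/[-]
after 3 — deliver 0→2: n2:lead/b5/[-]
after 4 — propose(2,'p'): ·
after 5 — deliver 2→0: n0:foll/b5/[p]
after 6 — deliver 0→2: n2:lead/b5/[p]
after 7 — timeout(2): n2:cand/b8/[p]
after 8 — deliver 2→1: n1:foll/b5/[-]
after 9 — deliver 1→2: ·
after 10 — deliver 2→0: n0:foll/b8/[p]
after 11 — deliver 0→2: n2:lead/b8/[p]
after 12 — propose(2,'w'): ·
after 13 — deliver 2→0: n0:foll/b8/[p,w]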